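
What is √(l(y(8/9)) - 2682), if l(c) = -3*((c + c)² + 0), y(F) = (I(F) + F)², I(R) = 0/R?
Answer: I*√17645754/81 ≈ 51.86*I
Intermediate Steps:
I(R) = 0
y(F) = F² (y(F) = (0 + F)² = F²)
l(c) = -12*c² (l(c) = -3*((2*c)² + 0) = -3*(4*c² + 0) = -12*c²)
√(l(y(8/9)) - 2682) = √(-12*((8/9)²)² - 2682) = √(-12*(64/81)² - 2682) = √(-12*4096/6561 - 2682) = √(-16384/2187 - 2682) = √(-5881918/2187) = I*√17645754/81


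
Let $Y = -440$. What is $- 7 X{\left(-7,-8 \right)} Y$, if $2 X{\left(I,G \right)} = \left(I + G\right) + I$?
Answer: $-33880$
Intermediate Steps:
$X{\left(I,G \right)} = I + \frac{G}{2}$ ($X{\left(I,G \right)} = \frac{\left(I + G\right) + I}{2} = \frac{\left(G + I\right) + I}{2} = \frac{G + 2 I}{2} = I + \frac{G}{2}$)
$- 7 X{\left(-7,-8 \right)} Y = - 7 \left(-7 + \frac{1}{2} \left(-8\right)\right) \left(-440\right) = - 7 \left(-7 - 4\right) \left(-440\right) = \left(-7\right) \left(-11\right) \left(-440\right) = 77 \left(-440\right) = -33880$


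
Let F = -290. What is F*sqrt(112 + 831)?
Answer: -290*sqrt(943) ≈ -8905.4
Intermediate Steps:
F*sqrt(112 + 831) = -290*sqrt(112 + 831) = -290*sqrt(943)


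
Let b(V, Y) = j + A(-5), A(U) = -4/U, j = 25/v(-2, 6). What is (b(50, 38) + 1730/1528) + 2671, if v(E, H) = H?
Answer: 30679553/11460 ≈ 2677.1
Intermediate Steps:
j = 25/6 ≈ 4.1667
b(V, Y) = 149/30 (b(V, Y) = 25/6 - 4/(-5) = 25/6 - 4*(-1/5) = 25/6 + 4/5 = 149/30)
(b(50, 38) + 1730/1528) + 2671 = (149/30 + 1730/1528) + 2671 = (149/30 + 1730*(1/1528)) + 2671 = (149/30 + 865/764) + 2671 = 69893/11460 + 2671 = 30679553/11460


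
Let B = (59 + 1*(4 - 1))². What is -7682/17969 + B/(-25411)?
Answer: -264280138/456610259 ≈ -0.57879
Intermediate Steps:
B = 3844 (B = (59 + 1*3)² = (59 + 3)² = 62² = 3844)
-7682/17969 + B/(-25411) = -7682/17969 + 3844/(-25411) = -7682*1/17969 + 3844*(-1/25411) = -7682/17969 - 3844/25411 = -264280138/456610259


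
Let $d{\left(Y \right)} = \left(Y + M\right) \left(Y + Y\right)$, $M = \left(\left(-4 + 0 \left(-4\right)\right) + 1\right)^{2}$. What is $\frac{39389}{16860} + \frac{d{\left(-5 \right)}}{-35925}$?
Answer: $\frac{18876323}{8075940} \approx 2.3374$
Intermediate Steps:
$M = 9$ ($M = \left(\left(-4 + 0\right) + 1\right)^{2} = \left(-4 + 1\right)^{2} = \left(-3\right)^{2} = 9$)
$d{\left(Y \right)} = 2 Y \left(9 + Y\right)$ ($d{\left(Y \right)} = \left(Y + 9\right) \left(Y + Y\right) = \left(9 + Y\right) 2 Y = 2 Y \left(9 + Y\right)$)
$\frac{39389}{16860} + \frac{d{\left(-5 \right)}}{-35925} = \frac{39389}{16860} + \frac{2 \left(-5\right) \left(9 - 5\right)}{-35925} = 39389 \cdot \frac{1}{16860} + 2 \left(-5\right) 4 \left(- \frac{1}{35925}\right) = \frac{39389}{16860} - - \frac{8}{7185} = \frac{39389}{16860} + \frac{8}{7185} = \frac{18876323}{8075940}$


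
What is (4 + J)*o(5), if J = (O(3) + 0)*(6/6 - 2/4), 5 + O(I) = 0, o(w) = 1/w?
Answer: 3/10 ≈ 0.30000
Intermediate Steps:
O(I) = -5 (O(I) = -5 + 0 = -5)
J = -5/2 (J = (-5 + 0)*(6/6 - 2/4) = -5*(6*(⅙) - 2*¼) = -5*(1 - ½) = -5*½ = -5/2 ≈ -2.5000)
(4 + J)*o(5) = (4 - 5/2)/5 = (3/2)*(⅕) = 3/10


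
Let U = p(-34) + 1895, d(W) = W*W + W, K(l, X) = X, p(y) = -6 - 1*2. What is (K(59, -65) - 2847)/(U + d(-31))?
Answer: -2912/2817 ≈ -1.0337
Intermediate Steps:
p(y) = -8 (p(y) = -6 - 2 = -8)
d(W) = W + W² (d(W) = W² + W = W + W²)
U = 1887 (U = -8 + 1895 = 1887)
(K(59, -65) - 2847)/(U + d(-31)) = (-65 - 2847)/(1887 - 31*(1 - 31)) = -2912/(1887 - 31*(-30)) = -2912/(1887 + 930) = -2912/2817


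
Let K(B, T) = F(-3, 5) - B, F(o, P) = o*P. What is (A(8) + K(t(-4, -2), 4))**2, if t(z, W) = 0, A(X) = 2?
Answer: 169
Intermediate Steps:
F(o, P) = P*o
K(B, T) = -15 - B (K(B, T) = 5*(-3) - B = -15 - B)
(A(8) + K(t(-4, -2), 4))**2 = (2 + (-15 - 1*0))**2 = (2 + (-15 + 0))**2 = (2 - 15)**2 = (-13)**2 = 169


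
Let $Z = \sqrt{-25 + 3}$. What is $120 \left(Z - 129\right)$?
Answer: $-15480 + 120 i \sqrt{22} \approx -15480.0 + 562.85 i$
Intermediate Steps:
$Z = i \sqrt{22}$ ($Z = \sqrt{-22} = i \sqrt{22} \approx 4.6904 i$)
$120 \left(Z - 129\right) = 120 \left(i \sqrt{22} - 129\right) = 120 \left(-129 + i \sqrt{22}\right) = -15480 + 120 i \sqrt{22}$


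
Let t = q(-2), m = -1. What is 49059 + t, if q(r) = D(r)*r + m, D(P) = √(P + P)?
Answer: 49058 - 4*I ≈ 49058.0 - 4.0*I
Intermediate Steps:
D(P) = √2*√P (D(P) = √(2*P) = √2*√P)
q(r) = -1 + √2*r^(3/2) (q(r) = (√2*√r)*r - 1 = √2*r^(3/2) - 1 = -1 + √2*r^(3/2))
t = -1 - 4*I (t = -1 + √2*(-2)^(3/2) = -1 + √2*(-2*I*√2) = -1 - 4*I ≈ -1.0 - 4.0*I)
49059 + t = 49059 + (-1 - 4*I) = 49058 - 4*I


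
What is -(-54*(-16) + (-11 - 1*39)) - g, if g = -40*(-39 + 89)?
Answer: 1186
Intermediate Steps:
g = -2000 (g = -40*50 = -2000)
-(-54*(-16) + (-11 - 1*39)) - g = -(-54*(-16) + (-11 - 1*39)) - 1*(-2000) = -(864 + (-11 - 39)) + 2000 = -(864 - 50) + 2000 = -1*814 + 2000 = -814 + 2000 = 1186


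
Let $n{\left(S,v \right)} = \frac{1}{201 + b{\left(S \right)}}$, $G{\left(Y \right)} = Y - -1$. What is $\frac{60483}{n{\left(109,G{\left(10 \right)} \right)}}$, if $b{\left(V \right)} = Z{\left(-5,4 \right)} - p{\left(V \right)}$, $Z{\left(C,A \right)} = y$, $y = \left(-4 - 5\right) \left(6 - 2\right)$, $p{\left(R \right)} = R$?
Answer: $3387048$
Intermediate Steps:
$y = -36$ ($y = \left(-9\right) 4 = -36$)
$Z{\left(C,A \right)} = -36$
$b{\left(V \right)} = -36 - V$
$G{\left(Y \right)} = 1 + Y$ ($G{\left(Y \right)} = Y + 1 = 1 + Y$)
$n{\left(S,v \right)} = \frac{1}{165 - S}$ ($n{\left(S,v \right)} = \frac{1}{201 - \left(36 + S\right)} = \frac{1}{165 - S}$)
$\frac{60483}{n{\left(109,G{\left(10 \right)} \right)}} = \frac{60483}{\left(-1\right) \frac{1}{-165 + 109}} = \frac{60483}{\left(-1\right) \frac{1}{-56}} = \frac{60483}{\left(-1\right) \left(- \frac{1}{56}\right)} = 60483 \frac{1}{\frac{1}{56}} = 60483 \cdot 56 = 3387048$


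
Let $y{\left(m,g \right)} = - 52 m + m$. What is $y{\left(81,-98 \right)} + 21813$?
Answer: $17682$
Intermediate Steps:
$y{\left(m,g \right)} = - 51 m$
$y{\left(81,-98 \right)} + 21813 = \left(-51\right) 81 + 21813 = -4131 + 21813 = 17682$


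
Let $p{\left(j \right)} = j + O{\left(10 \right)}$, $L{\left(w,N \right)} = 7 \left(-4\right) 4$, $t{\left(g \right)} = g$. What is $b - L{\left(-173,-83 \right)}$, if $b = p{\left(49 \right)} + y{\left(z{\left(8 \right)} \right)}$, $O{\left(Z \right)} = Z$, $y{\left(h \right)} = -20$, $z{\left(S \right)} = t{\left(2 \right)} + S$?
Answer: $151$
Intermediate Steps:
$z{\left(S \right)} = 2 + S$
$L{\left(w,N \right)} = -112$ ($L{\left(w,N \right)} = \left(-28\right) 4 = -112$)
$p{\left(j \right)} = 10 + j$ ($p{\left(j \right)} = j + 10 = 10 + j$)
$b = 39$ ($b = \left(10 + 49\right) - 20 = 59 - 20 = 39$)
$b - L{\left(-173,-83 \right)} = 39 - -112 = 39 + 112 = 151$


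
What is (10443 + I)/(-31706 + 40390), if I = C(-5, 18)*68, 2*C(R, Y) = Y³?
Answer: 208731/8684 ≈ 24.036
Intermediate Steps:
C(R, Y) = Y³/2
I = 198288 (I = ((½)*18³)*68 = ((½)*5832)*68 = 2916*68 = 198288)
(10443 + I)/(-31706 + 40390) = (10443 + 198288)/(-31706 + 40390) = 208731/8684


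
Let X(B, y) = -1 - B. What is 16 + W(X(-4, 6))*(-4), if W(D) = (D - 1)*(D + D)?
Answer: -32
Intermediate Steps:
W(D) = 2*D*(-1 + D) (W(D) = (-1 + D)*(2*D) = 2*D*(-1 + D))
16 + W(X(-4, 6))*(-4) = 16 + (2*(-1 - 1*(-4))*(-1 + (-1 - 1*(-4))))*(-4) = 16 + (2*(-1 + 4)*(-1 + (-1 + 4)))*(-4) = 16 + (2*3*(-1 + 3))*(-4) = 16 + (2*3*2)*(-4) = 16 + 12*(-4) = 16 - 48 = -32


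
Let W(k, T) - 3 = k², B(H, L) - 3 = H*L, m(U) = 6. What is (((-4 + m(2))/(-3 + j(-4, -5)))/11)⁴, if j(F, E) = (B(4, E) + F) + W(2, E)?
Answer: 16/1222830961 ≈ 1.3084e-8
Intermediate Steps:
B(H, L) = 3 + H*L
W(k, T) = 3 + k²
j(F, E) = 10 + F + 4*E (j(F, E) = ((3 + 4*E) + F) + (3 + 2²) = (3 + F + 4*E) + (3 + 4) = (3 + F + 4*E) + 7 = 10 + F + 4*E)
(((-4 + m(2))/(-3 + j(-4, -5)))/11)⁴ = (((-4 + 6)/(-3 + (10 - 4 + 4*(-5))))/11)⁴ = ((2/(-3 + (10 - 4 - 20)))*(1/11))⁴ = ((2/(-3 - 14))*(1/11))⁴ = ((2/(-17))*(1/11))⁴ = ((2*(-1/17))*(1/11))⁴ = (-2/17*1/11)⁴ = (-2/187)⁴ = 16/1222830961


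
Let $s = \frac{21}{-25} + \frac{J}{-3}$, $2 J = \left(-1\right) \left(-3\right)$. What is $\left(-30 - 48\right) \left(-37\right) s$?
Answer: $- \frac{96681}{25} \approx -3867.2$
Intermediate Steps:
$J = \frac{3}{2}$ ($J = \frac{\left(-1\right) \left(-3\right)}{2} = \frac{1}{2} \cdot 3 = \frac{3}{2} \approx 1.5$)
$s = - \frac{67}{50}$ ($s = \frac{21}{-25} + \frac{3}{2 \left(-3\right)} = 21 \left(- \frac{1}{25}\right) + \frac{3}{2} \left(- \frac{1}{3}\right) = - \frac{21}{25} - \frac{1}{2} = - \frac{67}{50} \approx -1.34$)
$\left(-30 - 48\right) \left(-37\right) s = \left(-30 - 48\right) \left(-37\right) \left(- \frac{67}{50}\right) = \left(-78\right) \left(-37\right) \left(- \frac{67}{50}\right) = 2886 \left(- \frac{67}{50}\right) = - \frac{96681}{25}$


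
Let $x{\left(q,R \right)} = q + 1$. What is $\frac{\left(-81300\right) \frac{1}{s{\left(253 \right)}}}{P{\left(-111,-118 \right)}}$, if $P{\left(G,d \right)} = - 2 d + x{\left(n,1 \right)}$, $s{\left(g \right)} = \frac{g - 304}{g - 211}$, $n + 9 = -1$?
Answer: $\frac{1138200}{3859} \approx 294.95$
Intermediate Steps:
$n = -10$ ($n = -9 - 1 = -10$)
$x{\left(q,R \right)} = 1 + q$
$s{\left(g \right)} = \frac{-304 + g}{-211 + g}$
$P{\left(G,d \right)} = -9 - 2 d$ ($P{\left(G,d \right)} = - 2 d + \left(1 - 10\right) = - 2 d - 9 = -9 - 2 d$)
$\frac{\left(-81300\right) \frac{1}{s{\left(253 \right)}}}{P{\left(-111,-118 \right)}} = \frac{\left(-81300\right) \frac{1}{\frac{1}{-211 + 253} \left(-304 + 253\right)}}{-9 - -236} = \frac{\left(-81300\right) \frac{1}{\frac{1}{42} \left(-51\right)}}{-9 + 236} = \frac{\left(-81300\right) \frac{1}{\frac{1}{42} \left(-51\right)}}{227} = - \frac{81300}{- \frac{17}{14}} \cdot \frac{1}{227} = \left(-81300\right) \left(- \frac{14}{17}\right) \frac{1}{227} = \frac{1138200}{17} \cdot \frac{1}{227} = \frac{1138200}{3859}$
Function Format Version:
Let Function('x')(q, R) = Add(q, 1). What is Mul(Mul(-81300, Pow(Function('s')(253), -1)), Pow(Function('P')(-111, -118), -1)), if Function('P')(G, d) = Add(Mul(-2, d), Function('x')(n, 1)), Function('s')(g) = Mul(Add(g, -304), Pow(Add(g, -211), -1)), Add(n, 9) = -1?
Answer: Rational(1138200, 3859) ≈ 294.95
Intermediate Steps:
n = -10 (n = Add(-9, -1) = -10)
Function('x')(q, R) = Add(1, q)
Function('s')(g) = Mul(Pow(Add(-211, g), -1), Add(-304, g)) (Function('s')(g) = Mul(Add(-304, g), Pow(Add(-211, g), -1)) = Mul(Pow(Add(-211, g), -1), Add(-304, g)))
Function('P')(G, d) = Add(-9, Mul(-2, d)) (Function('P')(G, d) = Add(Mul(-2, d), Add(1, -10)) = Add(Mul(-2, d), -9) = Add(-9, Mul(-2, d)))
Mul(Mul(-81300, Pow(Function('s')(253), -1)), Pow(Function('P')(-111, -118), -1)) = Mul(Mul(-81300, Pow(Mul(Pow(Add(-211, 253), -1), Add(-304, 253)), -1)), Pow(Add(-9, Mul(-2, -118)), -1)) = Mul(Mul(-81300, Pow(Mul(Pow(42, -1), -51), -1)), Pow(Add(-9, 236), -1)) = Mul(Mul(-81300, Pow(Mul(Rational(1, 42), -51), -1)), Pow(227, -1)) = Mul(Mul(-81300, Pow(Rational(-17, 14), -1)), Rational(1, 227)) = Mul(Mul(-81300, Rational(-14, 17)), Rational(1, 227)) = Mul(Rational(1138200, 17), Rational(1, 227)) = Rational(1138200, 3859)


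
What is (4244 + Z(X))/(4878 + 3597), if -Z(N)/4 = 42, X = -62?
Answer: 4076/8475 ≈ 0.48094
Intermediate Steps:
Z(N) = -168 (Z(N) = -4*42 = -168)
(4244 + Z(X))/(4878 + 3597) = (4244 - 168)/(4878 + 3597) = 4076/8475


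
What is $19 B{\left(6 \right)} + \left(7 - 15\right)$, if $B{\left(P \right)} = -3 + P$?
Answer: $49$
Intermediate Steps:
$19 B{\left(6 \right)} + \left(7 - 15\right) = 19 \left(-3 + 6\right) + \left(7 - 15\right) = 19 \cdot 3 + \left(7 - 15\right) = 57 - 8 = 49$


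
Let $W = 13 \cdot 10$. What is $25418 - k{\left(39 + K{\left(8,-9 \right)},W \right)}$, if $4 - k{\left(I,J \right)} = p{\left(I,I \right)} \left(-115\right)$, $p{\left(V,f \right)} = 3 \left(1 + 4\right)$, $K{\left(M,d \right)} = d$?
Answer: $23689$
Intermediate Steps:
$p{\left(V,f \right)} = 15$ ($p{\left(V,f \right)} = 3 \cdot 5 = 15$)
$W = 130$
$k{\left(I,J \right)} = 1729$ ($k{\left(I,J \right)} = 4 - 15 \left(-115\right) = 4 - -1725 = 4 + 1725 = 1729$)
$25418 - k{\left(39 + K{\left(8,-9 \right)},W \right)} = 25418 - 1729 = 23689$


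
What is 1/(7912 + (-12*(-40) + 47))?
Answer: 1/8439 ≈ 0.00011850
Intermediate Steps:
1/(7912 + (-12*(-40) + 47)) = 1/(7912 + (480 + 47)) = 1/(7912 + 527) = 1/8439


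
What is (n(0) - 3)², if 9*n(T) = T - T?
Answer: 9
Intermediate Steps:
n(T) = 0 (n(T) = (T - T)/9 = (⅑)*0 = 0)
(n(0) - 3)² = (0 - 3)² = (-3)² = 9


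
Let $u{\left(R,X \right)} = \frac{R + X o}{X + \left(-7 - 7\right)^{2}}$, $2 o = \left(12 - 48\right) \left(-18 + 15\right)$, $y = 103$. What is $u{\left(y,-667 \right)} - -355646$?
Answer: $\frac{167545181}{471} \approx 3.5572 \cdot 10^{5}$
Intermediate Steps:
$o = 54$ ($o = \frac{\left(12 - 48\right) \left(-18 + 15\right)}{2} = \frac{\left(-36\right) \left(-3\right)}{2} = \frac{1}{2} \cdot 108 = 54$)
$u{\left(R,X \right)} = \frac{R + 54 X}{196 + X}$ ($u{\left(R,X \right)} = \frac{R + X 54}{X + \left(-7 - 7\right)^{2}} = \frac{R + 54 X}{X + \left(-14\right)^{2}} = \frac{R + 54 X}{X + 196} = \frac{R + 54 X}{196 + X}$)
$u{\left(y,-667 \right)} - -355646 = \frac{103 + 54 \left(-667\right)}{196 - 667} - -355646 = \frac{103 - 36018}{-471} + 355646 = \left(- \frac{1}{471}\right) \left(-35915\right) + 355646 = \frac{35915}{471} + 355646 = \frac{167545181}{471}$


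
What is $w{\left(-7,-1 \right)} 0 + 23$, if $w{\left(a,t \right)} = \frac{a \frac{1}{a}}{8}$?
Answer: $23$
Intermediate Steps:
$w{\left(a,t \right)} = \frac{1}{8}$ ($w{\left(a,t \right)} = 1 \cdot \frac{1}{8} = \frac{1}{8}$)
$w{\left(-7,-1 \right)} 0 + 23 = \frac{1}{8} \cdot 0 + 23 = 0 + 23 = 23$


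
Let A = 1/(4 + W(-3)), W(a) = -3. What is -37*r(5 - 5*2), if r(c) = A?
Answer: -37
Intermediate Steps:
A = 1 (A = 1/(4 - 3) = 1/1 = 1)
r(c) = 1
-37*r(5 - 5*2) = -37*1 = -37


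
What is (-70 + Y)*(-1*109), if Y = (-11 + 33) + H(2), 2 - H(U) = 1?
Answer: 5123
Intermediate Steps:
H(U) = 1 (H(U) = 2 - 1*1 = 2 - 1 = 1)
Y = 23 (Y = (-11 + 33) + 1 = 22 + 1 = 23)
(-70 + Y)*(-1*109) = (-70 + 23)*(-1*109) = -47*(-109) = 5123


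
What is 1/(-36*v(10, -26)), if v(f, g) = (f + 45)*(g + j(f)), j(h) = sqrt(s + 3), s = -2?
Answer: 1/49500 ≈ 2.0202e-5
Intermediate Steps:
j(h) = 1 (j(h) = sqrt(-2 + 3) = sqrt(1) = 1)
v(f, g) = (1 + g)*(45 + f) (v(f, g) = (f + 45)*(g + 1) = (45 + f)*(1 + g) = (1 + g)*(45 + f))
1/(-36*v(10, -26)) = 1/(-36*(45 + 10 + 45*(-26) + 10*(-26))) = 1/(-36*(45 + 10 - 1170 - 260)) = 1/(-36*(-1375)) = 1/49500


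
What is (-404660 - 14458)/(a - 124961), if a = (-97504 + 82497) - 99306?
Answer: 9979/5697 ≈ 1.7516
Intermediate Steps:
a = -114313 (a = -15007 - 99306 = -114313)
(-404660 - 14458)/(a - 124961) = (-404660 - 14458)/(-114313 - 124961) = -419118/(-239274) = -419118*(-1/239274) = 9979/5697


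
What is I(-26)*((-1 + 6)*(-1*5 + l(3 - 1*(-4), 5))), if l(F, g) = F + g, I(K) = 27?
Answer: 945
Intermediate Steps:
I(-26)*((-1 + 6)*(-1*5 + l(3 - 1*(-4), 5))) = 27*((-1 + 6)*(-1*5 + ((3 - 1*(-4)) + 5))) = 27*(5*(-5 + ((3 + 4) + 5))) = 27*(5*(-5 + (7 + 5))) = 27*(5*(-5 + 12)) = 27*(5*7) = 27*35 = 945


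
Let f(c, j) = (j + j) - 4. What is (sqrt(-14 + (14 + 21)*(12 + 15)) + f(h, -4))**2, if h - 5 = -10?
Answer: 1075 - 168*sqrt(19) ≈ 342.71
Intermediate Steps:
h = -5 (h = 5 - 10 = -5)
f(c, j) = -4 + 2*j (f(c, j) = 2*j - 4 = -4 + 2*j)
(sqrt(-14 + (14 + 21)*(12 + 15)) + f(h, -4))**2 = (sqrt(-14 + (14 + 21)*(12 + 15)) + (-4 + 2*(-4)))**2 = (sqrt(-14 + 35*27) + (-4 - 8))**2 = (sqrt(-14 + 945) - 12)**2 = (sqrt(931) - 12)**2 = (7*sqrt(19) - 12)**2 = (-12 + 7*sqrt(19))**2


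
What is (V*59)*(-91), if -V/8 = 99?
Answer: 4252248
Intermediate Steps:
V = -792 (V = -8*99 = -792)
(V*59)*(-91) = -792*59*(-91) = -46728*(-91) = 4252248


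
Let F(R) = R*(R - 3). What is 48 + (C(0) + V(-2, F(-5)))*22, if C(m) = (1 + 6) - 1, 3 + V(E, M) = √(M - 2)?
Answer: 114 + 22*√38 ≈ 249.62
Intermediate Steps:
F(R) = R*(-3 + R)
V(E, M) = -3 + √(-2 + M) (V(E, M) = -3 + √(M - 2) = -3 + √(-2 + M))
C(m) = 6 (C(m) = 7 - 1 = 6)
48 + (C(0) + V(-2, F(-5)))*22 = 48 + (6 + (-3 + √(-2 - 5*(-3 - 5))))*22 = 48 + (6 + (-3 + √(-2 - 5*(-8))))*22 = 48 + (6 + (-3 + √(-2 + 40)))*22 = 48 + (6 + (-3 + √38))*22 = 48 + (3 + √38)*22 = 48 + (66 + 22*√38) = 114 + 22*√38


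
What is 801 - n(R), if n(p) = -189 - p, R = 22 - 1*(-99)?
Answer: 1111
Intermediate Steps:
R = 121 (R = 22 + 99 = 121)
801 - n(R) = 801 - (-189 - 1*121) = 801 - (-189 - 121) = 801 - 1*(-310) = 801 + 310 = 1111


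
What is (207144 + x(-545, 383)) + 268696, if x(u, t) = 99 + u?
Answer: 475394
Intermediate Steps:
(207144 + x(-545, 383)) + 268696 = (207144 + (99 - 545)) + 268696 = (207144 - 446) + 268696 = 206698 + 268696 = 475394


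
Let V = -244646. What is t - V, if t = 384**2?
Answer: 392102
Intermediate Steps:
t = 147456
t - V = 147456 - 1*(-244646) = 147456 + 244646 = 392102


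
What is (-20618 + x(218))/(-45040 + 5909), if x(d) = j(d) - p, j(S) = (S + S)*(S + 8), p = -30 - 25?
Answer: -77973/39131 ≈ -1.9926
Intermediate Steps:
p = -55
j(S) = 2*S*(8 + S) (j(S) = (2*S)*(8 + S) = 2*S*(8 + S))
x(d) = 55 + 2*d*(8 + d) (x(d) = 2*d*(8 + d) - 1*(-55) = 2*d*(8 + d) + 55 = 55 + 2*d*(8 + d))
(-20618 + x(218))/(-45040 + 5909) = (-20618 + (55 + 2*218*(8 + 218)))/(-45040 + 5909) = (-20618 + (55 + 2*218*226))/(-39131) = (-20618 + (55 + 98536))*(-1/39131) = (-20618 + 98591)*(-1/39131) = 77973*(-1/39131) = -77973/39131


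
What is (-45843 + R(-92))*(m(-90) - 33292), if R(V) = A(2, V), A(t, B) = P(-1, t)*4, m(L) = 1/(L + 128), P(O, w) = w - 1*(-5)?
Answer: 57960327425/38 ≈ 1.5253e+9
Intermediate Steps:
P(O, w) = 5 + w (P(O, w) = w + 5 = 5 + w)
m(L) = 1/(128 + L)
A(t, B) = 20 + 4*t (A(t, B) = (5 + t)*4 = 20 + 4*t)
R(V) = 28 (R(V) = 20 + 4*2 = 20 + 8 = 28)
(-45843 + R(-92))*(m(-90) - 33292) = (-45843 + 28)*(1/(128 - 90) - 33292) = -45815*(1/38 - 33292) = -45815*(-1265095/38) = 57960327425/38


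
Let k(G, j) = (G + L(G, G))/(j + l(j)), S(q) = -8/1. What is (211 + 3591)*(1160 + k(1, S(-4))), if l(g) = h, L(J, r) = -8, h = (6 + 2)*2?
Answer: 17627973/4 ≈ 4.4070e+6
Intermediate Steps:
S(q) = -8 (S(q) = -8*1 = -8)
h = 16 (h = 8*2 = 16)
l(g) = 16
k(G, j) = (-8 + G)/(16 + j) (k(G, j) = (G - 8)/(j + 16) = (-8 + G)/(16 + j))
(211 + 3591)*(1160 + k(1, S(-4))) = (211 + 3591)*(1160 + (-8 + 1)/(16 - 8)) = 3802*(1160 - 7/8) = 3802*(9273/8) = 17627973/4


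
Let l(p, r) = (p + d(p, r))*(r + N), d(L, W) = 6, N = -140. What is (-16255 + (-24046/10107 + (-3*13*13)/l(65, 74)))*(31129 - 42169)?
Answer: 472246515487760/2631189 ≈ 1.7948e+8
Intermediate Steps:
l(p, r) = (-140 + r)*(6 + p) (l(p, r) = (p + 6)*(r - 140) = (6 + p)*(-140 + r) = (-140 + r)*(6 + p))
(-16255 + (-24046/10107 + (-3*13*13)/l(65, 74)))*(31129 - 42169) = (-16255 + (-24046/10107 + (-3*13*13)/(-840 - 140*65 + 6*74 + 65*74)))*(31129 - 42169) = (-16255 + (-24046*1/10107 + (-39*13)/(-840 - 9100 + 444 + 4810)))*(-11040) = (-16255 + (-24046/10107 - 507/(-4686)))*(-11040) = (-16255 + (-24046/10107 - 507*(-1/4686)))*(-11040) = (-16255 + (-24046/10107 + 169/1562))*(-11040) = (-16255 - 35851769/15787134)*(-11040) = -256655714939/15787134*(-11040) = 472246515487760/2631189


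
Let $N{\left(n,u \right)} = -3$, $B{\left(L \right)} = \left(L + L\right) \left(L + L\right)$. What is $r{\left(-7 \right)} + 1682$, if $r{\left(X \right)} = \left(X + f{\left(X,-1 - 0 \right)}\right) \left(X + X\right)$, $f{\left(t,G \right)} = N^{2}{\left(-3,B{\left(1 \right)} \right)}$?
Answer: $1654$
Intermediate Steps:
$B{\left(L \right)} = 4 L^{2}$ ($B{\left(L \right)} = 2 L 2 L = 4 L^{2}$)
$f{\left(t,G \right)} = 9$ ($f{\left(t,G \right)} = \left(-3\right)^{2} = 9$)
$r{\left(X \right)} = 2 X \left(9 + X\right)$ ($r{\left(X \right)} = \left(X + 9\right) \left(X + X\right) = \left(9 + X\right) 2 X = 2 X \left(9 + X\right)$)
$r{\left(-7 \right)} + 1682 = 2 \left(-7\right) \left(9 - 7\right) + 1682 = 2 \left(-7\right) 2 + 1682 = -28 + 1682 = 1654$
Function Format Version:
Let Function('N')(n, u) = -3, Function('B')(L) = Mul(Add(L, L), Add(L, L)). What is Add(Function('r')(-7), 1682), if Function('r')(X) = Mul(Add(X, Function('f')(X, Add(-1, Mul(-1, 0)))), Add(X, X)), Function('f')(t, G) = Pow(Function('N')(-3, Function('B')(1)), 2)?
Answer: 1654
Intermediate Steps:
Function('B')(L) = Mul(4, Pow(L, 2)) (Function('B')(L) = Mul(Mul(2, L), Mul(2, L)) = Mul(4, Pow(L, 2)))
Function('f')(t, G) = 9 (Function('f')(t, G) = Pow(-3, 2) = 9)
Function('r')(X) = Mul(2, X, Add(9, X)) (Function('r')(X) = Mul(Add(X, 9), Add(X, X)) = Mul(Add(9, X), Mul(2, X)) = Mul(2, X, Add(9, X)))
Add(Function('r')(-7), 1682) = Add(Mul(2, -7, Add(9, -7)), 1682) = Add(Mul(2, -7, 2), 1682) = Add(-28, 1682) = 1654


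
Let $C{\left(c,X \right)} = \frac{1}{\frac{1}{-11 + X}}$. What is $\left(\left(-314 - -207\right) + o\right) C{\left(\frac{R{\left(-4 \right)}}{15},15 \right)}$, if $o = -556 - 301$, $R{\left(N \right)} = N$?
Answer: $-3856$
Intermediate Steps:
$o = -857$
$C{\left(c,X \right)} = -11 + X$
$\left(\left(-314 - -207\right) + o\right) C{\left(\frac{R{\left(-4 \right)}}{15},15 \right)} = \left(\left(-314 - -207\right) - 857\right) \left(-11 + 15\right) = \left(\left(-314 + 207\right) - 857\right) 4 = \left(-107 - 857\right) 4 = \left(-964\right) 4 = -3856$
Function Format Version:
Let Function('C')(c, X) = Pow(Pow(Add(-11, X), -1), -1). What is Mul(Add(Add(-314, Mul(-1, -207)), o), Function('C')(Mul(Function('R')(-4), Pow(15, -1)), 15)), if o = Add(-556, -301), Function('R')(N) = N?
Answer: -3856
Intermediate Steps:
o = -857
Function('C')(c, X) = Add(-11, X)
Mul(Add(Add(-314, Mul(-1, -207)), o), Function('C')(Mul(Function('R')(-4), Pow(15, -1)), 15)) = Mul(Add(Add(-314, Mul(-1, -207)), -857), Add(-11, 15)) = Mul(Add(Add(-314, 207), -857), 4) = Mul(Add(-107, -857), 4) = Mul(-964, 4) = -3856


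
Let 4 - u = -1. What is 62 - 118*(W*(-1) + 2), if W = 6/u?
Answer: -162/5 ≈ -32.400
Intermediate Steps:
u = 5 (u = 4 - 1*(-1) = 4 + 1 = 5)
W = 6/5 ≈ 1.2000
62 - 118*(W*(-1) + 2) = 62 - 118*((6/5)*(-1) + 2) = 62 - 118*(-6/5 + 2) = 62 - 118*4/5 = 62 - 472/5 = -162/5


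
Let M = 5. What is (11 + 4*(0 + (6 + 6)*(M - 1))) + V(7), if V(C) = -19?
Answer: 184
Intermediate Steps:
(11 + 4*(0 + (6 + 6)*(M - 1))) + V(7) = (11 + 4*(0 + (6 + 6)*(5 - 1))) - 19 = (11 + 4*(0 + 12*4)) - 19 = (11 + 4*(0 + 48)) - 19 = (11 + 4*48) - 19 = (11 + 192) - 19 = 203 - 19 = 184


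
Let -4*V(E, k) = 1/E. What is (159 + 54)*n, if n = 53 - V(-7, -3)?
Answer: 315879/28 ≈ 11281.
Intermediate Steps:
V(E, k) = -1/(4*E)
n = 1483/28 (n = 53 - (-1)/(4*(-7)) = 53 - (-1)*(-1)/(4*7) = 53 - 1*1/28 = 53 - 1/28 = 1483/28 ≈ 52.964)
(159 + 54)*n = (159 + 54)*(1483/28) = 213*(1483/28) = 315879/28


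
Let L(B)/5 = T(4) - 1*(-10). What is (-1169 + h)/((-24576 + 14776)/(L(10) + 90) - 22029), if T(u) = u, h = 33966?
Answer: -131188/88361 ≈ -1.4847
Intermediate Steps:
L(B) = 70 (L(B) = 5*(4 - 1*(-10)) = 5*(4 + 10) = 5*14 = 70)
(-1169 + h)/((-24576 + 14776)/(L(10) + 90) - 22029) = (-1169 + 33966)/((-24576 + 14776)/(70 + 90) - 22029) = 32797/(-9800/160 - 22029) = 32797/(-9800*1/160 - 22029) = 32797/(-245/4 - 22029) = 32797/(-88361/4) = 32797*(-4/88361) = -131188/88361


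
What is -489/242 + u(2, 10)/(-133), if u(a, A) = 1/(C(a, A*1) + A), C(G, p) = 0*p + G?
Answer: -390343/193116 ≈ -2.0213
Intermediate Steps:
C(G, p) = G (C(G, p) = 0 + G = G)
u(a, A) = 1/(A + a) (u(a, A) = 1/(a + A) = 1/(A + a))
-489/242 + u(2, 10)/(-133) = -489/242 + 1/((10 + 2)*(-133)) = -489*1/242 - 1/133/12 = -489/242 + (1/12)*(-1/133) = -489/242 - 1/1596 = -390343/193116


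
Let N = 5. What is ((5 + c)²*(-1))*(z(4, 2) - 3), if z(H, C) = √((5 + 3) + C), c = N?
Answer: 300 - 100*√10 ≈ -16.228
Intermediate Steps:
c = 5
z(H, C) = √(8 + C)
((5 + c)²*(-1))*(z(4, 2) - 3) = ((5 + 5)²*(-1))*(√(8 + 2) - 3) = (10²*(-1))*(√10 - 3) = (100*(-1))*(-3 + √10) = -100*(-3 + √10) = 300 - 100*√10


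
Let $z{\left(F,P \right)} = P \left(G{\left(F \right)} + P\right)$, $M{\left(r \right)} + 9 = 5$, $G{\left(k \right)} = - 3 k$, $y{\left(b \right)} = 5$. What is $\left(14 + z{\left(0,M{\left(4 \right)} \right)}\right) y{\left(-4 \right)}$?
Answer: $150$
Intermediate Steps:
$M{\left(r \right)} = -4$ ($M{\left(r \right)} = -9 + 5 = -4$)
$z{\left(F,P \right)} = P \left(P - 3 F\right)$ ($z{\left(F,P \right)} = P \left(- 3 F + P\right) = P \left(P - 3 F\right)$)
$\left(14 + z{\left(0,M{\left(4 \right)} \right)}\right) y{\left(-4 \right)} = \left(14 - 4 \left(-4 - 0\right)\right) 5 = \left(14 - 4 \left(-4 + 0\right)\right) 5 = \left(14 - -16\right) 5 = \left(14 + 16\right) 5 = 30 \cdot 5 = 150$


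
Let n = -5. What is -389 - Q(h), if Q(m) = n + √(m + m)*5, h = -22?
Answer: -384 - 10*I*√11 ≈ -384.0 - 33.166*I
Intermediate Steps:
Q(m) = -5 + 5*√2*√m (Q(m) = -5 + √(m + m)*5 = -5 + √(2*m)*5 = -5 + (√2*√m)*5 = -5 + 5*√2*√m)
-389 - Q(h) = -389 - (-5 + 5*√2*√(-22)) = -389 - (-5 + 5*√2*(I*√22)) = -389 - (-5 + 10*I*√11) = -389 + (5 - 10*I*√11) = -384 - 10*I*√11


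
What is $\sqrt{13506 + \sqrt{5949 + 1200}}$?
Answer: $\sqrt{13506 + \sqrt{7149}} \approx 116.58$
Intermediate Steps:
$\sqrt{13506 + \sqrt{5949 + 1200}} = \sqrt{13506 + \sqrt{7149}}$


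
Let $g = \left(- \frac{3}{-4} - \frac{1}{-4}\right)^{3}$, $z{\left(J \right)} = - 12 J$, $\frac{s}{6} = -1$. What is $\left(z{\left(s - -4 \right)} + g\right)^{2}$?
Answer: $625$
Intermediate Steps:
$s = -6$ ($s = 6 \left(-1\right) = -6$)
$g = 1$ ($g = \left(\left(-3\right) \left(- \frac{1}{4}\right) - - \frac{1}{4}\right)^{3} = \left(\frac{3}{4} + \frac{1}{4}\right)^{3} = 1^{3} = 1$)
$\left(z{\left(s - -4 \right)} + g\right)^{2} = \left(- 12 \left(-6 - -4\right) + 1\right)^{2} = \left(- 12 \left(-6 + 4\right) + 1\right)^{2} = \left(\left(-12\right) \left(-2\right) + 1\right)^{2} = \left(24 + 1\right)^{2} = 25^{2} = 625$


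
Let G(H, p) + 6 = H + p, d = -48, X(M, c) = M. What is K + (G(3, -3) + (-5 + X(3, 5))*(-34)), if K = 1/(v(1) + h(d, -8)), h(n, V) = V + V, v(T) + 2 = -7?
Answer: 1549/25 ≈ 61.960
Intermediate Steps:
v(T) = -9 (v(T) = -2 - 7 = -9)
h(n, V) = 2*V
G(H, p) = -6 + H + p (G(H, p) = -6 + (H + p) = -6 + H + p)
K = -1/25 (K = 1/(-9 + 2*(-8)) = 1/(-9 - 16) = 1/(-25) = -1/25 ≈ -0.040000)
K + (G(3, -3) + (-5 + X(3, 5))*(-34)) = -1/25 + ((-6 + 3 - 3) + (-5 + 3)*(-34)) = -1/25 + (-6 - 2*(-34)) = -1/25 + (-6 + 68) = -1/25 + 62 = 1549/25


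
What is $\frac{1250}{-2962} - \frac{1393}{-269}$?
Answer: $\frac{1894908}{398389} \approx 4.7564$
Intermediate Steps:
$\frac{1250}{-2962} - \frac{1393}{-269} = 1250 \left(- \frac{1}{2962}\right) - - \frac{1393}{269} = - \frac{625}{1481} + \frac{1393}{269} = \frac{1894908}{398389}$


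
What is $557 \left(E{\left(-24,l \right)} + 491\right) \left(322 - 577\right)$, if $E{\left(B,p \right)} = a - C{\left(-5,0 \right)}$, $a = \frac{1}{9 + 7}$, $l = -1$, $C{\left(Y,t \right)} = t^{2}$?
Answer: $- \frac{1115968995}{16} \approx -6.9748 \cdot 10^{7}$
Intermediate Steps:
$a = \frac{1}{16} \approx 0.0625$
$E{\left(B,p \right)} = \frac{1}{16}$ ($E{\left(B,p \right)} = \frac{1}{16} - 0^{2} = \frac{1}{16} - 0 = \frac{1}{16} + 0 = \frac{1}{16}$)
$557 \left(E{\left(-24,l \right)} + 491\right) \left(322 - 577\right) = 557 \left(\frac{1}{16} + 491\right) \left(322 - 577\right) = 557 \cdot \frac{7857}{16} \left(-255\right) = 557 \left(- \frac{2003535}{16}\right) = - \frac{1115968995}{16}$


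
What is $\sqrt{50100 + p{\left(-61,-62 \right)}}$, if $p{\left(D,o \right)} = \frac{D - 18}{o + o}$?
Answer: $\frac{\sqrt{192586849}}{62} \approx 223.83$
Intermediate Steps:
$p{\left(D,o \right)} = \frac{-18 + D}{2 o}$
$\sqrt{50100 + p{\left(-61,-62 \right)}} = \sqrt{50100 + \frac{-18 - 61}{2 \left(-62\right)}} = \sqrt{50100 + \frac{1}{2} \left(- \frac{1}{62}\right) \left(-79\right)} = \sqrt{50100 + \frac{79}{124}} = \sqrt{\frac{6212479}{124}} = \frac{\sqrt{192586849}}{62}$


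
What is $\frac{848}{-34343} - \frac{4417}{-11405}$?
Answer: $\frac{142021591}{391681915} \approx 0.36259$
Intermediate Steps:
$\frac{848}{-34343} - \frac{4417}{-11405} = 848 \left(- \frac{1}{34343}\right) - - \frac{4417}{11405} = - \frac{848}{34343} + \frac{4417}{11405} = \frac{142021591}{391681915}$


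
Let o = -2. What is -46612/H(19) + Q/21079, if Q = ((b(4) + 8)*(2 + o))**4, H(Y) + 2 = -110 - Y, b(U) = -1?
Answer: 46612/131 ≈ 355.82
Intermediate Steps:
H(Y) = -112 - Y (H(Y) = -2 + (-110 - Y) = -112 - Y)
Q = 0 (Q = ((-1 + 8)*(2 - 2))**4 = (7*0)**4 = 0**4 = 0)
-46612/H(19) + Q/21079 = -46612/(-112 - 1*19) + 0/21079 = -46612/(-112 - 19) + 0*(1/21079) = -46612/(-131) + 0 = -46612*(-1/131) + 0 = 46612/131 + 0 = 46612/131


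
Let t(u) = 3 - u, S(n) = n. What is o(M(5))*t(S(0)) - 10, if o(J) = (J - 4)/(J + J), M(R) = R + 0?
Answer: -97/10 ≈ -9.7000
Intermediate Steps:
M(R) = R
o(J) = (-4 + J)/(2*J) (o(J) = (-4 + J)/((2*J)) = (-4 + J)*(1/(2*J)) = (-4 + J)/(2*J))
o(M(5))*t(S(0)) - 10 = ((½)*(-4 + 5)/5)*(3 - 1*0) - 10 = ((½)*(⅕)*1)*(3 + 0) - 10 = (⅒)*3 - 10 = 3/10 - 10 = -97/10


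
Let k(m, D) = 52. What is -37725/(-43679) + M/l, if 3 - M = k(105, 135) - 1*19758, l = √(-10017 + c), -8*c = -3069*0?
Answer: 37725/43679 - 19709*I*√1113/3339 ≈ 0.86369 - 196.92*I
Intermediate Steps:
c = 0 (c = -(-3069)*0/8 = -⅛*0 = 0)
l = 3*I*√1113 (l = √(-10017 + 0) = √(-10017) = 3*I*√1113 ≈ 100.08*I)
M = 19709 (M = 3 - (52 - 1*19758) = 3 - (52 - 19758) = 3 - 1*(-19706) = 3 + 19706 = 19709)
-37725/(-43679) + M/l = -37725/(-43679) + 19709/((3*I*√1113)) = -37725*(-1/43679) + 19709*(-I*√1113/3339) = 37725/43679 - 19709*I*√1113/3339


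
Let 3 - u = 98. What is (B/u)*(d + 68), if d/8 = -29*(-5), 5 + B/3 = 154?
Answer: -548916/95 ≈ -5778.1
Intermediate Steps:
u = -95 (u = 3 - 1*98 = 3 - 98 = -95)
B = 447 (B = -15 + 3*154 = -15 + 462 = 447)
d = 1160 (d = 8*(-29*(-5)) = 8*145 = 1160)
(B/u)*(d + 68) = (447/(-95))*(1160 + 68) = (447*(-1/95))*1228 = -447/95*1228 = -548916/95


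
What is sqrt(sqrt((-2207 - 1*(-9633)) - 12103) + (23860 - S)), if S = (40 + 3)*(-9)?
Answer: sqrt(24247 + I*sqrt(4677)) ≈ 155.71 + 0.22*I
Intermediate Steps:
S = -387 (S = 43*(-9) = -387)
sqrt(sqrt((-2207 - 1*(-9633)) - 12103) + (23860 - S)) = sqrt(sqrt((-2207 - 1*(-9633)) - 12103) + (23860 - 1*(-387))) = sqrt(sqrt((-2207 + 9633) - 12103) + (23860 + 387)) = sqrt(sqrt(7426 - 12103) + 24247) = sqrt(sqrt(-4677) + 24247) = sqrt(I*sqrt(4677) + 24247) = sqrt(24247 + I*sqrt(4677))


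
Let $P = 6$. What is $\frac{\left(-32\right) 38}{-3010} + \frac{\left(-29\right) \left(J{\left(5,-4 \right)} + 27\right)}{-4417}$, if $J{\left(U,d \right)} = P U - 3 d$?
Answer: $\frac{813863}{949655} \approx 0.85701$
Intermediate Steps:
$J{\left(U,d \right)} = - 3 d + 6 U$ ($J{\left(U,d \right)} = 6 U - 3 d = - 3 d + 6 U$)
$\frac{\left(-32\right) 38}{-3010} + \frac{\left(-29\right) \left(J{\left(5,-4 \right)} + 27\right)}{-4417} = \frac{\left(-32\right) 38}{-3010} + \frac{\left(-29\right) \left(\left(\left(-3\right) \left(-4\right) + 6 \cdot 5\right) + 27\right)}{-4417} = \left(-1216\right) \left(- \frac{1}{3010}\right) + - 29 \left(\left(12 + 30\right) + 27\right) \left(- \frac{1}{4417}\right) = \frac{608}{1505} + - 29 \left(42 + 27\right) \left(- \frac{1}{4417}\right) = \frac{608}{1505} + \left(-29\right) 69 \left(- \frac{1}{4417}\right) = \frac{608}{1505} - - \frac{2001}{4417} = \frac{608}{1505} + \frac{2001}{4417} = \frac{813863}{949655}$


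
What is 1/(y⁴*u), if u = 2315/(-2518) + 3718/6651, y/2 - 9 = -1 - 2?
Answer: -930401/6952482432 ≈ -0.00013382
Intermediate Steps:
y = 12 (y = 18 + 2*(-1 - 2) = 18 + 2*(-3) = 18 - 6 = 12)
u = -6035141/16747218 (u = 2315*(-1/2518) + 3718*(1/6651) = -2315/2518 + 3718/6651 = -6035141/16747218 ≈ -0.36037)
1/(y⁴*u) = 1/(12⁴*(-6035141/16747218)) = 1/(20736*(-6035141/16747218)) = 1/(-6952482432/930401) = -930401/6952482432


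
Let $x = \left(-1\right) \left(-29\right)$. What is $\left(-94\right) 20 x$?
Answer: $-54520$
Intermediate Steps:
$x = 29$
$\left(-94\right) 20 x = \left(-94\right) 20 \cdot 29 = \left(-1880\right) 29 = -54520$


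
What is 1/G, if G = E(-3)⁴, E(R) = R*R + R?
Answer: 1/1296 ≈ 0.00077160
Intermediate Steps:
E(R) = R + R² (E(R) = R² + R = R + R²)
G = 1296 (G = (-3*(1 - 3))⁴ = (-3*(-2))⁴ = 6⁴ = 1296)
1/G = 1/1296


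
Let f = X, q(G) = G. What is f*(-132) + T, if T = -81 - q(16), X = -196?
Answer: 25775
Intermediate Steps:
f = -196
T = -97 (T = -81 - 1*16 = -81 - 16 = -97)
f*(-132) + T = -196*(-132) - 97 = 25872 - 97 = 25775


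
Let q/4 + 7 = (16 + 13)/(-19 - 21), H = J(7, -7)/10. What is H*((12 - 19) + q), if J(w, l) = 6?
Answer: -1137/50 ≈ -22.740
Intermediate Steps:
H = ⅗ (H = 6/10 = 6*(⅒) = ⅗ ≈ 0.60000)
q = -309/10 (q = -28 + 4*((16 + 13)/(-19 - 21)) = -28 + 4*(29/(-40)) = -28 + 4*(29*(-1/40)) = -28 + 4*(-29/40) = -28 - 29/10 = -309/10 ≈ -30.900)
H*((12 - 19) + q) = 3*((12 - 19) - 309/10)/5 = 3*(-7 - 309/10)/5 = (⅗)*(-379/10) = -1137/50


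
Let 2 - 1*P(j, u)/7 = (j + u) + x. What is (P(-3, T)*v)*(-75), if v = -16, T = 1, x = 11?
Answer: -58800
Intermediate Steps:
P(j, u) = -63 - 7*j - 7*u (P(j, u) = 14 - 7*((j + u) + 11) = 14 - 7*(11 + j + u) = 14 + (-77 - 7*j - 7*u) = -63 - 7*j - 7*u)
(P(-3, T)*v)*(-75) = ((-63 - 7*(-3) - 7*1)*(-16))*(-75) = ((-63 + 21 - 7)*(-16))*(-75) = -49*(-16)*(-75) = 784*(-75) = -58800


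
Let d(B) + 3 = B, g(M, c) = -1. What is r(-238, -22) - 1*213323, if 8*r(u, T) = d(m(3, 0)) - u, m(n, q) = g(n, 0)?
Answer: -853175/4 ≈ -2.1329e+5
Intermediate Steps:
m(n, q) = -1
d(B) = -3 + B
r(u, T) = -½ - u/8 (r(u, T) = ((-3 - 1) - u)/8 = (-4 - u)/8 = -½ - u/8)
r(-238, -22) - 1*213323 = (-½ - ⅛*(-238)) - 1*213323 = (-½ + 119/4) - 213323 = 117/4 - 213323 = -853175/4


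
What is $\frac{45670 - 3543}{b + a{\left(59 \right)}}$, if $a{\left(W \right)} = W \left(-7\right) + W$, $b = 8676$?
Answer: $\frac{42127}{8322} \approx 5.0621$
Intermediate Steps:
$a{\left(W \right)} = - 6 W$ ($a{\left(W \right)} = - 7 W + W = - 6 W$)
$\frac{45670 - 3543}{b + a{\left(59 \right)}} = \frac{45670 - 3543}{8676 - 354} = \frac{42127}{8676 - 354} = \frac{42127}{8322}$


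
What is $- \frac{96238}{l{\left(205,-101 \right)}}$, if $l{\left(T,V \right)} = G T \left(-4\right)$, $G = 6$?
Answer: $\frac{48119}{2460} \approx 19.561$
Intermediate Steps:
$l{\left(T,V \right)} = - 24 T$ ($l{\left(T,V \right)} = 6 T \left(-4\right) = - 24 T$)
$- \frac{96238}{l{\left(205,-101 \right)}} = - \frac{96238}{\left(-24\right) 205} = - \frac{96238}{-4920} = \left(-96238\right) \left(- \frac{1}{4920}\right) = \frac{48119}{2460}$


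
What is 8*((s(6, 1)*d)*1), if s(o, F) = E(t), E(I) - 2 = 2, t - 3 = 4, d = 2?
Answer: 64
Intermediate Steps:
t = 7 (t = 3 + 4 = 7)
E(I) = 4 (E(I) = 2 + 2 = 4)
s(o, F) = 4
8*((s(6, 1)*d)*1) = 8*((4*2)*1) = 8*(8*1) = 8*8 = 64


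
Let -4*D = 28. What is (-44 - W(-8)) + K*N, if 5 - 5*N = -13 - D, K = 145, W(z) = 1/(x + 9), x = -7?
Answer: 549/2 ≈ 274.50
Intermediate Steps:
W(z) = 1/2 (W(z) = 1/(-7 + 9) = 1/2)
D = -7 (D = -1/4*28 = -7)
N = 11/5 (N = 1 - (-13 - 1*(-7))/5 = 1 - (-13 + 7)/5 = 1 - 1/5*(-6) = 1 + 6/5 = 11/5 ≈ 2.2000)
(-44 - W(-8)) + K*N = (-44 - 1*1/2) + 145*(11/5) = (-44 - 1/2) + 319 = -89/2 + 319 = 549/2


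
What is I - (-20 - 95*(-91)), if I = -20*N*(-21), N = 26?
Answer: 2295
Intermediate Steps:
I = 10920 (I = -20*26*(-21) = -520*(-21) = 10920)
I - (-20 - 95*(-91)) = 10920 - (-20 - 95*(-91)) = 10920 - (-20 + 8645) = 10920 - 1*8625 = 10920 - 8625 = 2295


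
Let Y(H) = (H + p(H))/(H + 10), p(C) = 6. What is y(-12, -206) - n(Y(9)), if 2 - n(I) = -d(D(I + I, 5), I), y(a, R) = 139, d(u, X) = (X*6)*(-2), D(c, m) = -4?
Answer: 2783/19 ≈ 146.47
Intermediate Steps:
Y(H) = (6 + H)/(10 + H) (Y(H) = (H + 6)/(H + 10) = (6 + H)/(10 + H))
d(u, X) = -12*X (d(u, X) = (6*X)*(-2) = -12*X)
n(I) = 2 - 12*I (n(I) = 2 - (-1)*(-12*I) = 2 - 12*I)
y(-12, -206) - n(Y(9)) = 139 - (2 - 12*(6 + 9)/(10 + 9)) = 139 - (2 - 12*15/19) = 139 - (2 - 180/19) = 139 - 1*(-142/19) = 139 + 142/19 = 2783/19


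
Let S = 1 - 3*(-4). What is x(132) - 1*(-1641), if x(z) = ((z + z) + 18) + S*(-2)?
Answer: 1897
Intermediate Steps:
S = 13 (S = 1 + 12 = 13)
x(z) = -8 + 2*z (x(z) = ((z + z) + 18) + 13*(-2) = (2*z + 18) - 26 = (18 + 2*z) - 26 = -8 + 2*z)
x(132) - 1*(-1641) = (-8 + 2*132) - 1*(-1641) = (-8 + 264) + 1641 = 256 + 1641 = 1897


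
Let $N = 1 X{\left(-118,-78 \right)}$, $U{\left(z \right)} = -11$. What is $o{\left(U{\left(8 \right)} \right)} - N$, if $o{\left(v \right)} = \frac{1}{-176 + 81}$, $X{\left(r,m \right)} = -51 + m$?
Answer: $\frac{12254}{95} \approx 128.99$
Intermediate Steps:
$o{\left(v \right)} = - \frac{1}{95}$ ($o{\left(v \right)} = \frac{1}{-95} = - \frac{1}{95}$)
$N = -129$ ($N = 1 \left(-51 - 78\right) = 1 \left(-129\right) = -129$)
$o{\left(U{\left(8 \right)} \right)} - N = - \frac{1}{95} - -129 = - \frac{1}{95} + 129 = \frac{12254}{95}$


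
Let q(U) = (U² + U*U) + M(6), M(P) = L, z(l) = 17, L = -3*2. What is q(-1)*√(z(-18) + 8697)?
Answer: -4*√8714 ≈ -373.40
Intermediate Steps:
L = -6
M(P) = -6
q(U) = -6 + 2*U² (q(U) = (U² + U*U) - 6 = (U² + U²) - 6 = 2*U² - 6 = -6 + 2*U²)
q(-1)*√(z(-18) + 8697) = (-6 + 2*(-1)²)*√(17 + 8697) = (-6 + 2*1)*√8714 = (-6 + 2)*√8714 = -4*√8714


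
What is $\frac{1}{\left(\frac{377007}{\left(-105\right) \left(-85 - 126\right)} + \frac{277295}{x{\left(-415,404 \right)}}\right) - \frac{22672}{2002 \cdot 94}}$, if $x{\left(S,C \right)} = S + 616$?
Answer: $\frac{767427045}{1071691477768} \approx 0.00071609$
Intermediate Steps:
$x{\left(S,C \right)} = 616 + S$
$\frac{1}{\left(\frac{377007}{\left(-105\right) \left(-85 - 126\right)} + \frac{277295}{x{\left(-415,404 \right)}}\right) - \frac{22672}{2002 \cdot 94}} = \frac{1}{\left(\frac{377007}{\left(-105\right) \left(-85 - 126\right)} + \frac{277295}{616 - 415}\right) - \frac{22672}{2002 \cdot 94}} = \frac{1}{\left(\frac{377007}{\left(-105\right) \left(-211\right)} + \frac{277295}{201}\right) - \frac{22672}{188188}} = \frac{1}{\left(\frac{377007}{22155} + 277295 \cdot \frac{1}{201}\right) - \frac{436}{3619}} = \frac{1}{\left(377007 \cdot \frac{1}{22155} + \frac{277295}{201}\right) - \frac{436}{3619}} = \frac{1}{\left(\frac{125669}{7385} + \frac{277295}{201}\right) - \frac{436}{3619}} = \frac{1}{\frac{2073083044}{1484385} - \frac{436}{3619}} = \frac{1}{\frac{1071691477768}{767427045}} = \frac{767427045}{1071691477768}$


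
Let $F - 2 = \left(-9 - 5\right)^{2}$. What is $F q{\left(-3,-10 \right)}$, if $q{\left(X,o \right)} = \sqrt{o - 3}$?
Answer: $198 i \sqrt{13} \approx 713.9 i$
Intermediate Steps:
$q{\left(X,o \right)} = \sqrt{-3 + o}$
$F = 198$ ($F = 2 + \left(-9 - 5\right)^{2} = 2 + \left(-14\right)^{2} = 2 + 196 = 198$)
$F q{\left(-3,-10 \right)} = 198 \sqrt{-3 - 10} = 198 \sqrt{-13} = 198 i \sqrt{13}$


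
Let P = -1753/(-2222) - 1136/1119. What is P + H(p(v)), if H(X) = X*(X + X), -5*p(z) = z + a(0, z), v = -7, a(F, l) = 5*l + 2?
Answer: 317698919/2486418 ≈ 127.77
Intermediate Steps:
a(F, l) = 2 + 5*l
p(z) = -⅖ - 6*z/5 (p(z) = -(z + (2 + 5*z))/5 = -(2 + 6*z)/5 = -⅖ - 6*z/5)
H(X) = 2*X² (H(X) = X*(2*X) = 2*X²)
P = -562585/2486418 (P = -1753*(-1/2222) - 1136*1/1119 = 1753/2222 - 1136/1119 = -562585/2486418 ≈ -0.22626)
P + H(p(v)) = -562585/2486418 + 2*(-⅖ - 6/5*(-7))² = -562585/2486418 + 2*(-⅖ + 42/5)² = -562585/2486418 + 2*8² = -562585/2486418 + 2*64 = -562585/2486418 + 128 = 317698919/2486418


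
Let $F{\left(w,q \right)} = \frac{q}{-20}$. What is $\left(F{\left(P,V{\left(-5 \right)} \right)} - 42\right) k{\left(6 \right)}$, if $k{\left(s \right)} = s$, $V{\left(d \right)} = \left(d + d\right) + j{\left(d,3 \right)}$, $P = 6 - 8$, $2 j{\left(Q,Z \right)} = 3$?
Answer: $- \frac{4989}{20} \approx -249.45$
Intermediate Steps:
$j{\left(Q,Z \right)} = \frac{3}{2}$ ($j{\left(Q,Z \right)} = \frac{1}{2} \cdot 3 = \frac{3}{2}$)
$P = -2$
$V{\left(d \right)} = \frac{3}{2} + 2 d$ ($V{\left(d \right)} = \left(d + d\right) + \frac{3}{2} = 2 d + \frac{3}{2} = \frac{3}{2} + 2 d$)
$F{\left(w,q \right)} = - \frac{q}{20}$ ($F{\left(w,q \right)} = q \left(- \frac{1}{20}\right) = - \frac{q}{20}$)
$\left(F{\left(P,V{\left(-5 \right)} \right)} - 42\right) k{\left(6 \right)} = \left(- \frac{\frac{3}{2} + 2 \left(-5\right)}{20} - 42\right) 6 = \left(- \frac{\frac{3}{2} - 10}{20} - 42\right) 6 = \left(\left(- \frac{1}{20}\right) \left(- \frac{17}{2}\right) - 42\right) 6 = \left(\frac{17}{40} - 42\right) 6 = \left(- \frac{1663}{40}\right) 6 = - \frac{4989}{20}$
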